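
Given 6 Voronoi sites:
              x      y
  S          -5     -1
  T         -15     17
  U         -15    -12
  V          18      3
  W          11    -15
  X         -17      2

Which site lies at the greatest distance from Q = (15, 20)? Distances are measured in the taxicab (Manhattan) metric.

d(Q,S) = 20 + 21 = 41
d(Q,T) = 30 + 3 = 33
d(Q,U) = 30 + 32 = 62
d(Q,V) = 3 + 17 = 20
d(Q,W) = 4 + 35 = 39
d(Q,X) = 32 + 18 = 50
The largest is to U.

U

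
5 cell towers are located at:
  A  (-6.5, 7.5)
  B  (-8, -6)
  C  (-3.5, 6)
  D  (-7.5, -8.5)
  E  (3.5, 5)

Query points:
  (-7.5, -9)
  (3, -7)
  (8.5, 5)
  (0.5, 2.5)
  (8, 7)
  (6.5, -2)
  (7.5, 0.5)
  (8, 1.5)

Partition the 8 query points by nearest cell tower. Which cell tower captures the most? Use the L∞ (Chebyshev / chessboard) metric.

(-7.5, -9) — d to each: A:16.5, B:3, C:15, D:0.5, E:14 → nearest is D
(3, -7) — d to each: A:14.5, B:11, C:13, D:10.5, E:12 → nearest is D
(8.5, 5) — d to each: A:15, B:16.5, C:12, D:16, E:5 → nearest is E
(0.5, 2.5) — d to each: A:7, B:8.5, C:4, D:11, E:3 → nearest is E
(8, 7) — d to each: A:14.5, B:16, C:11.5, D:15.5, E:4.5 → nearest is E
(6.5, -2) — d to each: A:13, B:14.5, C:10, D:14, E:7 → nearest is E
(7.5, 0.5) — d to each: A:14, B:15.5, C:11, D:15, E:4.5 → nearest is E
(8, 1.5) — d to each: A:14.5, B:16, C:11.5, D:15.5, E:4.5 → nearest is E
Tally — D:2, E:6. E captures the most (6).

E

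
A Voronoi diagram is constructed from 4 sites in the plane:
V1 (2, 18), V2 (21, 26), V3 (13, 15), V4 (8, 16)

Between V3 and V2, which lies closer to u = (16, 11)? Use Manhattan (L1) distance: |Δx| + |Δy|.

d(u,V3) = |16−13| + |11−15| = 3 + 4 = 7
d(u,V2) = |16−21| + |11−26| = 5 + 15 = 20
7 < 20, so V3 is closer.

V3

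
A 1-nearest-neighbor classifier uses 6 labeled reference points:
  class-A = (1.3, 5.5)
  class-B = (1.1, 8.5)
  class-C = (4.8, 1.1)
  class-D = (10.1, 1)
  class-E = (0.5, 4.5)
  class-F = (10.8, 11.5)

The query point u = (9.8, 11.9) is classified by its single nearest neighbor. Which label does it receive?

Squared Euclidean distances:
d²(u, class-A) = 72.25 + 40.96 = 113.21
d²(u, class-B) = 75.69 + 11.56 = 87.25
d²(u, class-C) = 25 + 116.64 = 141.64
d²(u, class-D) = 0.09 + 118.81 = 118.9
d²(u, class-E) = 86.49 + 54.76 = 141.25
d²(u, class-F) = 1 + 0.16 = 1.16
Minimum is at class-F.

class-F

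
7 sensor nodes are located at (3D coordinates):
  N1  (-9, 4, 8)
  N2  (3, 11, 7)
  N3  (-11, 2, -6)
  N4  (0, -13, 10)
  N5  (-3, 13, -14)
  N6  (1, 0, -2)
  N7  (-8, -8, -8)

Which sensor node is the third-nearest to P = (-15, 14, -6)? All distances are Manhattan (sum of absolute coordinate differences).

d(P,N1) = |-15−(-9)| + |14−4| + |-6−8| = 6 + 10 + 14 = 30
d(P,N2) = |-15−3| + |14−11| + |-6−7| = 18 + 3 + 13 = 34
d(P,N3) = |-15−(-11)| + |14−2| + |-6−(-6)| = 4 + 12 + 0 = 16
d(P,N4) = |-15−0| + |14−(-13)| + |-6−10| = 15 + 27 + 16 = 58
d(P,N5) = |-15−(-3)| + |14−13| + |-6−(-14)| = 12 + 1 + 8 = 21
d(P,N6) = |-15−1| + |14−0| + |-6−(-2)| = 16 + 14 + 4 = 34
d(P,N7) = |-15−(-8)| + |14−(-8)| + |-6−(-8)| = 7 + 22 + 2 = 31
Sorted ascending: N3, N5, N1, N7, … — the third-nearest is N1.

N1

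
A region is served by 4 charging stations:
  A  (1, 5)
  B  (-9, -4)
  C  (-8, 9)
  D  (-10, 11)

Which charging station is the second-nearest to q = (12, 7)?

C

Squared Euclidean distances:
|qA|² = 121 + 4 = 125
|qB|² = 441 + 121 = 562
|qC|² = 400 + 4 = 404
|qD|² = 484 + 16 = 500
Sorted ascending: A, C, D, … — the second-nearest is C.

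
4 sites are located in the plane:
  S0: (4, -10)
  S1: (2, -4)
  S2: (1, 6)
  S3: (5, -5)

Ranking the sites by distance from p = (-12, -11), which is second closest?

Compare squared distances (the ordering matches that of the actual distances):
|pS0|² = (-12−4)² + (-11−(-10))² = 256 + 1 = 257
|pS1|² = (-12−2)² + (-11−(-4))² = 196 + 49 = 245
|pS2|² = (-12−1)² + (-11−6)² = 169 + 289 = 458
|pS3|² = (-12−5)² + (-11−(-5))² = 289 + 36 = 325
Sorted ascending: S1, S0, S3, … — the second-nearest is S0.

S0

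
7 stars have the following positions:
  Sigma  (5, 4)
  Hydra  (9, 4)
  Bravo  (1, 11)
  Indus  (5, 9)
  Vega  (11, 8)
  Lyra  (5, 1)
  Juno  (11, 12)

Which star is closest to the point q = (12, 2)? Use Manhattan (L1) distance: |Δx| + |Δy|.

d(q, Sigma) = |12−5| + |2−4| = 7 + 2 = 9
d(q, Hydra) = |12−9| + |2−4| = 3 + 2 = 5
d(q, Bravo) = |12−1| + |2−11| = 11 + 9 = 20
d(q, Indus) = |12−5| + |2−9| = 7 + 7 = 14
d(q, Vega) = |12−11| + |2−8| = 1 + 6 = 7
d(q, Lyra) = |12−5| + |2−1| = 7 + 1 = 8
d(q, Juno) = |12−11| + |2−12| = 1 + 10 = 11
Hydra is nearest.

Hydra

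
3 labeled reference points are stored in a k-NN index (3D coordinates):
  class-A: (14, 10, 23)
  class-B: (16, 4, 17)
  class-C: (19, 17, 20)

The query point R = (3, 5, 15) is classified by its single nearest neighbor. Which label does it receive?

class-B

Compare squared distances (the ordering matches that of the actual distances):
d²(R, class-A) = (3−14)² + (5−10)² + (15−23)² = 121 + 25 + 64 = 210
d²(R, class-B) = (3−16)² + (5−4)² + (15−17)² = 169 + 1 + 4 = 174
d²(R, class-C) = (3−19)² + (5−17)² + (15−20)² = 256 + 144 + 25 = 425
Minimum is at class-B.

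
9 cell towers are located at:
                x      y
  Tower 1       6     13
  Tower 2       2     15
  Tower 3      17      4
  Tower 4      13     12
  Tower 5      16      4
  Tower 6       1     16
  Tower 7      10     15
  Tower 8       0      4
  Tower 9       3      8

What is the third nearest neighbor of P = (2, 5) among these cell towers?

Tower 1

Squared Euclidean distances:
d²(P, Tower 1) = 16 + 64 = 80
d²(P, Tower 2) = 0 + 100 = 100
d²(P, Tower 3) = 225 + 1 = 226
d²(P, Tower 4) = 121 + 49 = 170
d²(P, Tower 5) = 196 + 1 = 197
d²(P, Tower 6) = 1 + 121 = 122
d²(P, Tower 7) = 64 + 100 = 164
d²(P, Tower 8) = 4 + 1 = 5
d²(P, Tower 9) = 1 + 9 = 10
Sorted ascending: Tower 8, Tower 9, Tower 1, Tower 2, … — the third-nearest is Tower 1.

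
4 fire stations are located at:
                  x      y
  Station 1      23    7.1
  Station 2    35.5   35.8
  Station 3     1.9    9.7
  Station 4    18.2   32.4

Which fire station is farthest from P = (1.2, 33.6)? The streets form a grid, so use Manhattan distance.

d(P, Station 1) = 21.8 + 26.5 = 48.3
d(P, Station 2) = 34.3 + 2.2 = 36.5
d(P, Station 3) = 0.7 + 23.9 = 24.6
d(P, Station 4) = 17 + 1.2 = 18.2
The largest is to Station 1.

Station 1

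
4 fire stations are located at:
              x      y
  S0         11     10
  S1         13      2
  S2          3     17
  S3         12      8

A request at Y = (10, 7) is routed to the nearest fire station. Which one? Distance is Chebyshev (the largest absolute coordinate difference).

S3

d(Y,S0) = max(1, 3) = 3
d(Y,S1) = max(3, 5) = 5
d(Y,S2) = max(7, 10) = 10
d(Y,S3) = max(2, 1) = 2
Minimum is at S3.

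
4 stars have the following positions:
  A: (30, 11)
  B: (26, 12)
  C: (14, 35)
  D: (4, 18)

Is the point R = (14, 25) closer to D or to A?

Compare squared distances:
|RD|² = (14−4)² + (25−18)² = 100 + 49 = 149
|RA|² = (14−30)² + (25−11)² = 256 + 196 = 452
149 < 452, so D is closer.

D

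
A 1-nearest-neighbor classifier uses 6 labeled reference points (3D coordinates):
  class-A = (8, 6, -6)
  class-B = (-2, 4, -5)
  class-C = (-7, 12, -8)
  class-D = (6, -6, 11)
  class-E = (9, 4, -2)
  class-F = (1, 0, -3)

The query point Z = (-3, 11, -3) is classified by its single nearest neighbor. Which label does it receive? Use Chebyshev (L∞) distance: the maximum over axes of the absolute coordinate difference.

d(Z, class-A) = max(11, 5, 3) = 11
d(Z, class-B) = max(1, 7, 2) = 7
d(Z, class-C) = max(4, 1, 5) = 5
d(Z, class-D) = max(9, 17, 14) = 17
d(Z, class-E) = max(12, 7, 1) = 12
d(Z, class-F) = max(4, 11, 0) = 11
class-C is nearest.

class-C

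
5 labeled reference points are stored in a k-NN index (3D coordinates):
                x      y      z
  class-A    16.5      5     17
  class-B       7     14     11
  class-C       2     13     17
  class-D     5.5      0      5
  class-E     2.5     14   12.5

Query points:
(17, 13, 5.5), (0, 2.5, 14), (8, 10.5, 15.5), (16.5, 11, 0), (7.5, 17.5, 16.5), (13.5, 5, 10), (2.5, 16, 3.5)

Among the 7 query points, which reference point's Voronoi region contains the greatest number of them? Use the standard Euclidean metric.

class-B

(17, 13, 5.5) — d² to each: class-A:196.5, class-B:131.25, class-C:357.25, class-D:301.5, class-E:260.25 → nearest is class-B
(0, 2.5, 14) — d² to each: class-A:287.5, class-B:190.25, class-C:123.25, class-D:117.5, class-E:140.75 → nearest is class-D
(8, 10.5, 15.5) — d² to each: class-A:104.75, class-B:33.5, class-C:44.5, class-D:226.75, class-E:51.5 → nearest is class-B
(16.5, 11, 0) — d² to each: class-A:325, class-B:220.25, class-C:503.25, class-D:267, class-E:361.25 → nearest is class-B
(7.5, 17.5, 16.5) — d² to each: class-A:237.5, class-B:42.75, class-C:50.75, class-D:442.5, class-E:53.25 → nearest is class-B
(13.5, 5, 10) — d² to each: class-A:58, class-B:124.25, class-C:245.25, class-D:114, class-E:208.25 → nearest is class-A
(2.5, 16, 3.5) — d² to each: class-A:499.25, class-B:80.5, class-C:191.5, class-D:267.25, class-E:85 → nearest is class-B
Tally — class-A:1, class-B:5, class-D:1. class-B captures the most (5).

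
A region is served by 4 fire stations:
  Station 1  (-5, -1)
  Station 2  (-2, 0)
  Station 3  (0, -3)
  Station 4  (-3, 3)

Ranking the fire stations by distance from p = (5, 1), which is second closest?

Station 2

Since √ is increasing, it suffices to compare squared distances:
d²(p, Station 1) = (5−(-5))² + (1−(-1))² = 100 + 4 = 104
d²(p, Station 2) = (5−(-2))² + (1−0)² = 49 + 1 = 50
d²(p, Station 3) = (5−0)² + (1−(-3))² = 25 + 16 = 41
d²(p, Station 4) = (5−(-3))² + (1−3)² = 64 + 4 = 68
Sorted ascending: Station 3, Station 2, Station 4, … — the second-nearest is Station 2.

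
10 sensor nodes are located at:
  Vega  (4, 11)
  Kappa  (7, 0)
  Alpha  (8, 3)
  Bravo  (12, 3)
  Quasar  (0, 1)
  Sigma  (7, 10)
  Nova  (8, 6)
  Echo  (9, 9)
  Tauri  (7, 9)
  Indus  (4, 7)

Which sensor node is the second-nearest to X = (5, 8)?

Tauri

Squared Euclidean distances:
d²(X, Vega) = (5−4)² + (8−11)² = 1 + 9 = 10
d²(X, Kappa) = (5−7)² + (8−0)² = 4 + 64 = 68
d²(X, Alpha) = (5−8)² + (8−3)² = 9 + 25 = 34
d²(X, Bravo) = (5−12)² + (8−3)² = 49 + 25 = 74
d²(X, Quasar) = (5−0)² + (8−1)² = 25 + 49 = 74
d²(X, Sigma) = (5−7)² + (8−10)² = 4 + 4 = 8
d²(X, Nova) = (5−8)² + (8−6)² = 9 + 4 = 13
d²(X, Echo) = (5−9)² + (8−9)² = 16 + 1 = 17
d²(X, Tauri) = (5−7)² + (8−9)² = 4 + 1 = 5
d²(X, Indus) = (5−4)² + (8−7)² = 1 + 1 = 2
Sorted ascending: Indus, Tauri, Sigma, … — the second-nearest is Tauri.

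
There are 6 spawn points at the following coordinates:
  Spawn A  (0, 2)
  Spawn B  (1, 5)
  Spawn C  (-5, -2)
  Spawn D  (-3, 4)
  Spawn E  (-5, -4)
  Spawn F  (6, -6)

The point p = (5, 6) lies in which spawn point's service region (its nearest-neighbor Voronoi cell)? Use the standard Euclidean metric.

Spawn B

Since √ is increasing, it suffices to compare squared distances:
d²(p, Spawn A) = (5−0)² + (6−2)² = 25 + 16 = 41
d²(p, Spawn B) = (5−1)² + (6−5)² = 16 + 1 = 17
d²(p, Spawn C) = (5−(-5))² + (6−(-2))² = 100 + 64 = 164
d²(p, Spawn D) = (5−(-3))² + (6−4)² = 64 + 4 = 68
d²(p, Spawn E) = (5−(-5))² + (6−(-4))² = 100 + 100 = 200
d²(p, Spawn F) = (5−6)² + (6−(-6))² = 1 + 144 = 145
Spawn B is nearest.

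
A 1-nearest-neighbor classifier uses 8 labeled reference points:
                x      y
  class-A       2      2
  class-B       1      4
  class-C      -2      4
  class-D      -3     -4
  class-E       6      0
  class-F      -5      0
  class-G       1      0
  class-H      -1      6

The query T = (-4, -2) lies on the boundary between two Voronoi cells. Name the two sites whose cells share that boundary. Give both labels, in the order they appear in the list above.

class-D and class-F

Squared distances from T to each site:
d²(T, class-A) = 36 + 16 = 52
d²(T, class-B) = 25 + 36 = 61
d²(T, class-C) = 4 + 36 = 40
d²(T, class-D) = 1 + 4 = 5
d²(T, class-E) = 100 + 4 = 104
d²(T, class-F) = 1 + 4 = 5
d²(T, class-G) = 25 + 4 = 29
d²(T, class-H) = 9 + 64 = 73
T is equidistant from class-D and class-F (both at squared distance 5), and every other site is strictly farther — so T lies on the class-D–class-F Voronoi edge.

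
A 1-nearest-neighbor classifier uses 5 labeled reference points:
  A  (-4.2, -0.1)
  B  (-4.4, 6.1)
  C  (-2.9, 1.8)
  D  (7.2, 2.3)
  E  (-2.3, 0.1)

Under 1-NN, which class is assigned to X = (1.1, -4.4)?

Squared Euclidean distances:
|XA|² = (1.1−(-4.2))² + (-4.4−(-0.1))² = 28.09 + 18.49 = 46.58
|XB|² = (1.1−(-4.4))² + (-4.4−6.1)² = 30.25 + 110.25 = 140.5
|XC|² = (1.1−(-2.9))² + (-4.4−1.8)² = 16 + 38.44 = 54.44
|XD|² = (1.1−7.2)² + (-4.4−2.3)² = 37.21 + 44.89 = 82.1
|XE|² = (1.1−(-2.3))² + (-4.4−0.1)² = 11.56 + 20.25 = 31.81
The smallest is to E, so X lies in the Voronoi region of E.

E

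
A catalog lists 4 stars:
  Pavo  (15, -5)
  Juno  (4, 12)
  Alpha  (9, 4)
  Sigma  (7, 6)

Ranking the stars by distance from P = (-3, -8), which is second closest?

Since √ is increasing, it suffices to compare squared distances:
d²(P, Pavo) = 324 + 9 = 333
d²(P, Juno) = 49 + 400 = 449
d²(P, Alpha) = 144 + 144 = 288
d²(P, Sigma) = 100 + 196 = 296
Sorted ascending: Alpha, Sigma, Pavo, … — the second-nearest is Sigma.

Sigma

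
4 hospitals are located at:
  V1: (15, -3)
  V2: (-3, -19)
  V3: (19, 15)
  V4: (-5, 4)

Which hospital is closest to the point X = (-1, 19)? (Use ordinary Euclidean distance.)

Squared Euclidean distances:
|XV1|² = (-1−15)² + (19−(-3))² = 256 + 484 = 740
|XV2|² = (-1−(-3))² + (19−(-19))² = 4 + 1444 = 1448
|XV3|² = (-1−19)² + (19−15)² = 400 + 16 = 416
|XV4|² = (-1−(-5))² + (19−4)² = 16 + 225 = 241
Minimum is at V4.

V4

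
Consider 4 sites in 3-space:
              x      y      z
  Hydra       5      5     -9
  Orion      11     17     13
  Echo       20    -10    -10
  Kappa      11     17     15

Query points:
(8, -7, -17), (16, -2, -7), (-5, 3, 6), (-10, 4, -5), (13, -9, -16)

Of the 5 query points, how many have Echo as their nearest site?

3

(8, -7, -17) — d² to each: Hydra:217, Orion:1485, Echo:202, Kappa:1609 → nearest is Echo
(16, -2, -7) — d² to each: Hydra:174, Orion:786, Echo:89, Kappa:870 → nearest is Echo
(-5, 3, 6) — d² to each: Hydra:329, Orion:501, Echo:1050, Kappa:533 → nearest is Hydra
(-10, 4, -5) — d² to each: Hydra:242, Orion:934, Echo:1121, Kappa:1010 → nearest is Hydra
(13, -9, -16) — d² to each: Hydra:309, Orion:1521, Echo:86, Kappa:1641 → nearest is Echo
3 of the 5 points have Echo as nearest.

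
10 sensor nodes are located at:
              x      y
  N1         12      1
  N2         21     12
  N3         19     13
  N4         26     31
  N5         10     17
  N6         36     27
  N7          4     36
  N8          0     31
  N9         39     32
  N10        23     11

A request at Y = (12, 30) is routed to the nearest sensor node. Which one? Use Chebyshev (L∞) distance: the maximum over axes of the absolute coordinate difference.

N7

d(Y,N1) = max(0, 29) = 29
d(Y,N2) = max(9, 18) = 18
d(Y,N3) = max(7, 17) = 17
d(Y,N4) = max(14, 1) = 14
d(Y,N5) = max(2, 13) = 13
d(Y,N6) = max(24, 3) = 24
d(Y,N7) = max(8, 6) = 8
d(Y,N8) = max(12, 1) = 12
d(Y,N9) = max(27, 2) = 27
d(Y, N10) = max(11, 19) = 19
Minimum is at N7.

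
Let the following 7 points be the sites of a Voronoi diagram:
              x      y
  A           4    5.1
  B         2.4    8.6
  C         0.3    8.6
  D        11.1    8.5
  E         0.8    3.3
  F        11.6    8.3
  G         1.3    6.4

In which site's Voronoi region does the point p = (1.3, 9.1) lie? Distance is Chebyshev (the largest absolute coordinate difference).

C

d(p,A) = max(2.7, 4) = 4
d(p,B) = max(1.1, 0.5) = 1.1
d(p,C) = max(1, 0.5) = 1
d(p,D) = max(9.8, 0.6) = 9.8
d(p,E) = max(0.5, 5.8) = 5.8
d(p,F) = max(10.3, 0.8) = 10.3
d(p,G) = max(0, 2.7) = 2.7
C is nearest.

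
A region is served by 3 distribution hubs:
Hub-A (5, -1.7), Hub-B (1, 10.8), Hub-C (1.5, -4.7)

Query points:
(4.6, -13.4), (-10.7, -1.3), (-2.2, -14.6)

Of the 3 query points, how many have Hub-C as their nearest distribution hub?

3

(4.6, -13.4) — d² to each: Hub-A:137.05, Hub-B:598.6, Hub-C:85.3 → nearest is Hub-C
(-10.7, -1.3) — d² to each: Hub-A:246.65, Hub-B:283.3, Hub-C:160.4 → nearest is Hub-C
(-2.2, -14.6) — d² to each: Hub-A:218.25, Hub-B:655.4, Hub-C:111.7 → nearest is Hub-C
3 of the 3 points have Hub-C as nearest.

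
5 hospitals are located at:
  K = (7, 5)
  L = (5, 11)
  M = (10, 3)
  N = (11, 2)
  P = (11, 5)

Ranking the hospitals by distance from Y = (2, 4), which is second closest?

Compare squared distances (the ordering matches that of the actual distances):
|YK|² = 25 + 1 = 26
|YL|² = 9 + 49 = 58
|YM|² = 64 + 1 = 65
|YN|² = 81 + 4 = 85
|YP|² = 81 + 1 = 82
Sorted ascending: K, L, M, … — the second-nearest is L.

L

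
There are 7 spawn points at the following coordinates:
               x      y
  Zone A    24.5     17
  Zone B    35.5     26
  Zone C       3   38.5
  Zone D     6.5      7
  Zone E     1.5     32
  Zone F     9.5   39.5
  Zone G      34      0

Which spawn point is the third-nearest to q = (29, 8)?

Since √ is increasing, it suffices to compare squared distances:
d²(q, Zone A) = (29−24.5)² + (8−17)² = 20.25 + 81 = 101.25
d²(q, Zone B) = (29−35.5)² + (8−26)² = 42.25 + 324 = 366.25
d²(q, Zone C) = (29−3)² + (8−38.5)² = 676 + 930.25 = 1606.25
d²(q, Zone D) = (29−6.5)² + (8−7)² = 506.25 + 1 = 507.25
d²(q, Zone E) = (29−1.5)² + (8−32)² = 756.25 + 576 = 1332.25
d²(q, Zone F) = (29−9.5)² + (8−39.5)² = 380.25 + 992.25 = 1372.5
d²(q, Zone G) = (29−34)² + (8−0)² = 25 + 64 = 89
Sorted ascending: Zone G, Zone A, Zone B, Zone D, … — the third-nearest is Zone B.

Zone B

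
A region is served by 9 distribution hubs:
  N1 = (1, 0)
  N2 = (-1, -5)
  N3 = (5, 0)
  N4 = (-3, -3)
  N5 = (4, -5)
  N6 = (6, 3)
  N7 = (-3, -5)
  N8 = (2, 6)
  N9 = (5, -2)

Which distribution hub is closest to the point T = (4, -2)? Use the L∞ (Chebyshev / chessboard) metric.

N9

d(T,N1) = max(3, 2) = 3
d(T,N2) = max(5, 3) = 5
d(T,N3) = max(1, 2) = 2
d(T,N4) = max(7, 1) = 7
d(T,N5) = max(0, 3) = 3
d(T,N6) = max(2, 5) = 5
d(T,N7) = max(7, 3) = 7
d(T,N8) = max(2, 8) = 8
d(T,N9) = max(1, 0) = 1
Minimum is at N9.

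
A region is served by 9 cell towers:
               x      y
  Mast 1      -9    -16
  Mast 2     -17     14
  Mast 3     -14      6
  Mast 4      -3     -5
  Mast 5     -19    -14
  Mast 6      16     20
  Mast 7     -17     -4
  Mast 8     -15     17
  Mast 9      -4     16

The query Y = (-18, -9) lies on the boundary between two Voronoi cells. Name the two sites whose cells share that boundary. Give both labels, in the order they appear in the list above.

Mast 5 and Mast 7

Squared distances from Y to each site:
d²(Y, Mast 1) = (-18−(-9))² + (-9−(-16))² = 81 + 49 = 130
d²(Y, Mast 2) = (-18−(-17))² + (-9−14)² = 1 + 529 = 530
d²(Y, Mast 3) = (-18−(-14))² + (-9−6)² = 16 + 225 = 241
d²(Y, Mast 4) = (-18−(-3))² + (-9−(-5))² = 225 + 16 = 241
d²(Y, Mast 5) = (-18−(-19))² + (-9−(-14))² = 1 + 25 = 26
d²(Y, Mast 6) = (-18−16)² + (-9−20)² = 1156 + 841 = 1997
d²(Y, Mast 7) = (-18−(-17))² + (-9−(-4))² = 1 + 25 = 26
d²(Y, Mast 8) = (-18−(-15))² + (-9−17)² = 9 + 676 = 685
d²(Y, Mast 9) = (-18−(-4))² + (-9−16)² = 196 + 625 = 821
Y is equidistant from Mast 5 and Mast 7 (both at squared distance 26), and every other site is strictly farther — so Y lies on the Mast 5–Mast 7 Voronoi edge.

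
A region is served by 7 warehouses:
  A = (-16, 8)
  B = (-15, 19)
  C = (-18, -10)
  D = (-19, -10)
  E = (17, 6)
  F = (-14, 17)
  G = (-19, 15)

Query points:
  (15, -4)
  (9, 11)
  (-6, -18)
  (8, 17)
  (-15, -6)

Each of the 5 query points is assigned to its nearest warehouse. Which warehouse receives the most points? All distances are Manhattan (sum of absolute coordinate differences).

(15, -4) — d to each: A:43, B:53, C:39, D:40, E:12, F:50, G:53 → nearest is E
(9, 11) — d to each: A:28, B:32, C:48, D:49, E:13, F:29, G:32 → nearest is E
(-6, -18) — d to each: A:36, B:46, C:20, D:21, E:47, F:43, G:46 → nearest is C
(8, 17) — d to each: A:33, B:25, C:53, D:54, E:20, F:22, G:29 → nearest is E
(-15, -6) — d to each: A:15, B:25, C:7, D:8, E:44, F:24, G:25 → nearest is C
Tally — C:2, E:3. E captures the most (3).

E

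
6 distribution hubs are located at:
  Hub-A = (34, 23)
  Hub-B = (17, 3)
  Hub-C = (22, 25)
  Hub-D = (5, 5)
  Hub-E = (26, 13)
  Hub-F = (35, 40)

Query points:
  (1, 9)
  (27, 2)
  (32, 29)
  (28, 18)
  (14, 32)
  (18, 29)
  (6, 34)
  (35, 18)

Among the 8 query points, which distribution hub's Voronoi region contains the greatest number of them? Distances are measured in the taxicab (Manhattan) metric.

Hub-C

(1, 9) — d to each: Hub-A:47, Hub-B:22, Hub-C:37, Hub-D:8, Hub-E:29, Hub-F:65 → nearest is Hub-D
(27, 2) — d to each: Hub-A:28, Hub-B:11, Hub-C:28, Hub-D:25, Hub-E:12, Hub-F:46 → nearest is Hub-B
(32, 29) — d to each: Hub-A:8, Hub-B:41, Hub-C:14, Hub-D:51, Hub-E:22, Hub-F:14 → nearest is Hub-A
(28, 18) — d to each: Hub-A:11, Hub-B:26, Hub-C:13, Hub-D:36, Hub-E:7, Hub-F:29 → nearest is Hub-E
(14, 32) — d to each: Hub-A:29, Hub-B:32, Hub-C:15, Hub-D:36, Hub-E:31, Hub-F:29 → nearest is Hub-C
(18, 29) — d to each: Hub-A:22, Hub-B:27, Hub-C:8, Hub-D:37, Hub-E:24, Hub-F:28 → nearest is Hub-C
(6, 34) — d to each: Hub-A:39, Hub-B:42, Hub-C:25, Hub-D:30, Hub-E:41, Hub-F:35 → nearest is Hub-C
(35, 18) — d to each: Hub-A:6, Hub-B:33, Hub-C:20, Hub-D:43, Hub-E:14, Hub-F:22 → nearest is Hub-A
Tally — Hub-A:2, Hub-B:1, Hub-C:3, Hub-D:1, Hub-E:1. Hub-C captures the most (3).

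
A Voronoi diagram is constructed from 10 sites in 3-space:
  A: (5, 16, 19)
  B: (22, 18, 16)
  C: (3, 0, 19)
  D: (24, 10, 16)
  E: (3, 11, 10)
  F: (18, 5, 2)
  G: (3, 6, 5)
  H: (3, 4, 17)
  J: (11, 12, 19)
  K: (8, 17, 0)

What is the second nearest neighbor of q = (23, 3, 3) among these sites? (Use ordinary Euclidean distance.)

D

Squared Euclidean distances:
|qA|² = 324 + 169 + 256 = 749
|qB|² = 1 + 225 + 169 = 395
|qC|² = 400 + 9 + 256 = 665
|qD|² = 1 + 49 + 169 = 219
|qE|² = 400 + 64 + 49 = 513
|qF|² = 25 + 4 + 1 = 30
|qG|² = 400 + 9 + 4 = 413
|qH|² = 400 + 1 + 196 = 597
|qJ|² = 144 + 81 + 256 = 481
|qK|² = 225 + 196 + 9 = 430
Sorted ascending: F, D, B, … — the second-nearest is D.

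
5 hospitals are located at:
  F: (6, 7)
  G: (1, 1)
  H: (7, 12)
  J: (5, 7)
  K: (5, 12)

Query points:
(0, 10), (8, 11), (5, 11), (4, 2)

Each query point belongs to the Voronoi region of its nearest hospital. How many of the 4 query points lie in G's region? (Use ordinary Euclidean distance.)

1

(0, 10) — d² to each: F:45, G:82, H:53, J:34, K:29 → nearest is K
(8, 11) — d² to each: F:20, G:149, H:2, J:25, K:10 → nearest is H
(5, 11) — d² to each: F:17, G:116, H:5, J:16, K:1 → nearest is K
(4, 2) — d² to each: F:29, G:10, H:109, J:26, K:101 → nearest is G
1 of the 4 points has G as nearest.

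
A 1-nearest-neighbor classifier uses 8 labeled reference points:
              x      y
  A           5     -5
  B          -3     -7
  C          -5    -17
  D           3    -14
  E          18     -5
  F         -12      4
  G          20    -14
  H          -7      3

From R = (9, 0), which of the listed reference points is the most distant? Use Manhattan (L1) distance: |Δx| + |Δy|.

C

d(R,A) = |9−5| + |0−(-5)| = 4 + 5 = 9
d(R,B) = |9−(-3)| + |0−(-7)| = 12 + 7 = 19
d(R,C) = |9−(-5)| + |0−(-17)| = 14 + 17 = 31
d(R,D) = |9−3| + |0−(-14)| = 6 + 14 = 20
d(R,E) = |9−18| + |0−(-5)| = 9 + 5 = 14
d(R,F) = |9−(-12)| + |0−4| = 21 + 4 = 25
d(R,G) = |9−20| + |0−(-14)| = 11 + 14 = 25
d(R,H) = |9−(-7)| + |0−3| = 16 + 3 = 19
The largest is to C.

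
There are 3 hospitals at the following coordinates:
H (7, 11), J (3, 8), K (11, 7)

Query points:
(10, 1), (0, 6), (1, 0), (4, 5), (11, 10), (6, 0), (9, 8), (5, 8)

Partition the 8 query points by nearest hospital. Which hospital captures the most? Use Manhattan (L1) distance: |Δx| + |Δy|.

J

(10, 1) — d to each: H:13, J:14, K:7 → nearest is K
(0, 6) — d to each: H:12, J:5, K:12 → nearest is J
(1, 0) — d to each: H:17, J:10, K:17 → nearest is J
(4, 5) — d to each: H:9, J:4, K:9 → nearest is J
(11, 10) — d to each: H:5, J:10, K:3 → nearest is K
(6, 0) — d to each: H:12, J:11, K:12 → nearest is J
(9, 8) — d to each: H:5, J:6, K:3 → nearest is K
(5, 8) — d to each: H:5, J:2, K:7 → nearest is J
Tally — J:5, K:3. J captures the most (5).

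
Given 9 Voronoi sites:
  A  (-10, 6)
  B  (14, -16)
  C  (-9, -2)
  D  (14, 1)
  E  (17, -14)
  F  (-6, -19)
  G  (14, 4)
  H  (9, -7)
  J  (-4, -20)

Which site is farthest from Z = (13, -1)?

Squared Euclidean distances:
|ZA|² = (13−(-10))² + (-1−6)² = 529 + 49 = 578
|ZB|² = (13−14)² + (-1−(-16))² = 1 + 225 = 226
|ZC|² = (13−(-9))² + (-1−(-2))² = 484 + 1 = 485
|ZD|² = (13−14)² + (-1−1)² = 1 + 4 = 5
|ZE|² = (13−17)² + (-1−(-14))² = 16 + 169 = 185
|ZF|² = (13−(-6))² + (-1−(-19))² = 361 + 324 = 685
|ZG|² = (13−14)² + (-1−4)² = 1 + 25 = 26
|ZH|² = (13−9)² + (-1−(-7))² = 16 + 36 = 52
|ZJ|² = (13−(-4))² + (-1−(-20))² = 289 + 361 = 650
The largest is to F.

F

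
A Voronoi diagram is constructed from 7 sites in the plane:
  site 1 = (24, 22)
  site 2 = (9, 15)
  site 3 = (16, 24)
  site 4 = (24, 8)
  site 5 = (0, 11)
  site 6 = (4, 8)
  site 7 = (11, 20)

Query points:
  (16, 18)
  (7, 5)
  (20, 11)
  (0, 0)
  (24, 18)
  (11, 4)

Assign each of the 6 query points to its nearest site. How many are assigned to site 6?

(16, 18) — d² to each: site 1:80, site 2:58, site 3:36, site 4:164, site 5:305, site 6:244, site 7:29 → nearest is site 7
(7, 5) — d² to each: site 1:578, site 2:104, site 3:442, site 4:298, site 5:85, site 6:18, site 7:241 → nearest is site 6
(20, 11) — d² to each: site 1:137, site 2:137, site 3:185, site 4:25, site 5:400, site 6:265, site 7:162 → nearest is site 4
(0, 0) — d² to each: site 1:1060, site 2:306, site 3:832, site 4:640, site 5:121, site 6:80, site 7:521 → nearest is site 6
(24, 18) — d² to each: site 1:16, site 2:234, site 3:100, site 4:100, site 5:625, site 6:500, site 7:173 → nearest is site 1
(11, 4) — d² to each: site 1:493, site 2:125, site 3:425, site 4:185, site 5:170, site 6:65, site 7:256 → nearest is site 6
3 of the 6 points have site 6 as nearest.

3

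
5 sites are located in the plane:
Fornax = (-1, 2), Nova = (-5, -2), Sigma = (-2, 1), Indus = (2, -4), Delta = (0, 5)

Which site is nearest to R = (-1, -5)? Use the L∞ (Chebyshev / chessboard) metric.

d(R, Fornax) = max(0, 7) = 7
d(R, Nova) = max(4, 3) = 4
d(R, Sigma) = max(1, 6) = 6
d(R, Indus) = max(3, 1) = 3
d(R, Delta) = max(1, 10) = 10
Minimum is at Indus.

Indus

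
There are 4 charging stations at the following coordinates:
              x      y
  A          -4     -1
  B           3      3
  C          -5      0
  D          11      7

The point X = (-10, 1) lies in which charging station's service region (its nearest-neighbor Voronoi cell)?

Since √ is increasing, it suffices to compare squared distances:
|XA|² = (-10−(-4))² + (1−(-1))² = 36 + 4 = 40
|XB|² = (-10−3)² + (1−3)² = 169 + 4 = 173
|XC|² = (-10−(-5))² + (1−0)² = 25 + 1 = 26
|XD|² = (-10−11)² + (1−7)² = 441 + 36 = 477
Minimum is at C.

C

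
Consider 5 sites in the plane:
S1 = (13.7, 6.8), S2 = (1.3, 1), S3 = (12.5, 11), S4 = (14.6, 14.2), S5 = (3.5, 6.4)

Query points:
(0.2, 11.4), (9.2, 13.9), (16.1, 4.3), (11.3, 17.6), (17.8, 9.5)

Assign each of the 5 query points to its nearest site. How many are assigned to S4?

(0.2, 11.4) — d² to each: S1:203.41, S2:109.37, S3:151.45, S4:215.2, S5:35.89 → nearest is S5
(9.2, 13.9) — d² to each: S1:70.66, S2:228.82, S3:19.3, S4:29.25, S5:88.74 → nearest is S3
(16.1, 4.3) — d² to each: S1:12.01, S2:229.93, S3:57.85, S4:100.26, S5:163.17 → nearest is S1
(11.3, 17.6) — d² to each: S1:122.4, S2:375.56, S3:45, S4:22.45, S5:186.28 → nearest is S4
(17.8, 9.5) — d² to each: S1:24.1, S2:344.5, S3:30.34, S4:32.33, S5:214.1 → nearest is S1
1 of the 5 points has S4 as nearest.

1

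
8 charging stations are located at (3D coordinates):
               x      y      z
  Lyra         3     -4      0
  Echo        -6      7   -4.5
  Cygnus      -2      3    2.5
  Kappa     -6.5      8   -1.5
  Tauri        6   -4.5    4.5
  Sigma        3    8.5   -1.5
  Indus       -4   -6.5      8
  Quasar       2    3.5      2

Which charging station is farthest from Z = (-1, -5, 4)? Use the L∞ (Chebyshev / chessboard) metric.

Sigma

d(Z, Lyra) = max(4, 1, 4) = 4
d(Z, Echo) = max(5, 12, 8.5) = 12
d(Z, Cygnus) = max(1, 8, 1.5) = 8
d(Z, Kappa) = max(5.5, 13, 5.5) = 13
d(Z, Tauri) = max(7, 0.5, 0.5) = 7
d(Z, Sigma) = max(4, 13.5, 5.5) = 13.5
d(Z, Indus) = max(3, 1.5, 4) = 4
d(Z, Quasar) = max(3, 8.5, 2) = 8.5
The largest is to Sigma.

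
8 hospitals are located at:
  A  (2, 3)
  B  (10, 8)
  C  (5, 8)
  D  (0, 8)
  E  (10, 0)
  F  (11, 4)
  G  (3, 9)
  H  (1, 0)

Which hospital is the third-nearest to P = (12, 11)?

C

Since √ is increasing, it suffices to compare squared distances:
|PA|² = (12−2)² + (11−3)² = 100 + 64 = 164
|PB|² = (12−10)² + (11−8)² = 4 + 9 = 13
|PC|² = (12−5)² + (11−8)² = 49 + 9 = 58
|PD|² = (12−0)² + (11−8)² = 144 + 9 = 153
|PE|² = (12−10)² + (11−0)² = 4 + 121 = 125
|PF|² = (12−11)² + (11−4)² = 1 + 49 = 50
|PG|² = (12−3)² + (11−9)² = 81 + 4 = 85
|PH|² = (12−1)² + (11−0)² = 121 + 121 = 242
Sorted ascending: B, F, C, G, … — the third-nearest is C.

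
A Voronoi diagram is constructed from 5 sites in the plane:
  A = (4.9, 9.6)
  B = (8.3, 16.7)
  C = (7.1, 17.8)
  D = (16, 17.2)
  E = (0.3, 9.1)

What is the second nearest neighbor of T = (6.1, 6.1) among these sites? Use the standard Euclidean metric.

E

Since √ is increasing, it suffices to compare squared distances:
|TA|² = (6.1−4.9)² + (6.1−9.6)² = 1.44 + 12.25 = 13.69
|TB|² = (6.1−8.3)² + (6.1−16.7)² = 4.84 + 112.36 = 117.2
|TC|² = (6.1−7.1)² + (6.1−17.8)² = 1 + 136.89 = 137.89
|TD|² = (6.1−16)² + (6.1−17.2)² = 98.01 + 123.21 = 221.22
|TE|² = (6.1−0.3)² + (6.1−9.1)² = 33.64 + 9 = 42.64
Sorted ascending: A, E, B, … — the second-nearest is E.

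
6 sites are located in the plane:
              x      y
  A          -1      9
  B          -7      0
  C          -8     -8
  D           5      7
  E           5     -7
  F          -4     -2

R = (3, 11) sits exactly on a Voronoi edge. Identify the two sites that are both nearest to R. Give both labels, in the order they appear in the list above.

A and D

Squared distances from R to each site:
|RA|² = 16 + 4 = 20
|RB|² = 100 + 121 = 221
|RC|² = 121 + 361 = 482
|RD|² = 4 + 16 = 20
|RE|² = 4 + 324 = 328
|RF|² = 49 + 169 = 218
R is equidistant from A and D (both at squared distance 20), and every other site is strictly farther — so R lies on the A–D Voronoi edge.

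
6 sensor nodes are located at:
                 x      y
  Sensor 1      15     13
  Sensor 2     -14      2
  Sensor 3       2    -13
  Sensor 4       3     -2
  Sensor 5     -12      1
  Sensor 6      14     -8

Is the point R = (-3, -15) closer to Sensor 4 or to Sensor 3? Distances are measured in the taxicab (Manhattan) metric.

d(R, Sensor 4) = |-3−3| + |-15−(-2)| = 6 + 13 = 19
d(R, Sensor 3) = |-3−2| + |-15−(-13)| = 5 + 2 = 7
19 > 7, so Sensor 3 is closer.

Sensor 3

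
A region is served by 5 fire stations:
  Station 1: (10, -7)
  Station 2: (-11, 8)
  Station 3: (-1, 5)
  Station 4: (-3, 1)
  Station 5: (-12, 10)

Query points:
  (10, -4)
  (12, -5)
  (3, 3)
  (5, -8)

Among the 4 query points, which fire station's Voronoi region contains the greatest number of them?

(10, -4) — d² to each: Station 1:9, Station 2:585, Station 3:202, Station 4:194, Station 5:680 → nearest is Station 1
(12, -5) — d² to each: Station 1:8, Station 2:698, Station 3:269, Station 4:261, Station 5:801 → nearest is Station 1
(3, 3) — d² to each: Station 1:149, Station 2:221, Station 3:20, Station 4:40, Station 5:274 → nearest is Station 3
(5, -8) — d² to each: Station 1:26, Station 2:512, Station 3:205, Station 4:145, Station 5:613 → nearest is Station 1
Tally — Station 1:3, Station 3:1. Station 1 captures the most (3).

Station 1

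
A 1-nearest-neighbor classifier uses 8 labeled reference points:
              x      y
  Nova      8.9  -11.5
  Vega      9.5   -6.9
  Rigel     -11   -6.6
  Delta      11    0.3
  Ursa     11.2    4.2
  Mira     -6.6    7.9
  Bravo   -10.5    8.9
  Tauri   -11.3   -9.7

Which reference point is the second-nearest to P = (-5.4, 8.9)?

Bravo

Since √ is increasing, it suffices to compare squared distances:
d²(P, Nova) = 204.49 + 416.16 = 620.65
d²(P, Vega) = 222.01 + 249.64 = 471.65
d²(P, Rigel) = 31.36 + 240.25 = 271.61
d²(P, Delta) = 268.96 + 73.96 = 342.92
d²(P, Ursa) = 275.56 + 22.09 = 297.65
d²(P, Mira) = 1.44 + 1 = 2.44
d²(P, Bravo) = 26.01 + 0 = 26.01
d²(P, Tauri) = 34.81 + 345.96 = 380.77
Sorted ascending: Mira, Bravo, Rigel, … — the second-nearest is Bravo.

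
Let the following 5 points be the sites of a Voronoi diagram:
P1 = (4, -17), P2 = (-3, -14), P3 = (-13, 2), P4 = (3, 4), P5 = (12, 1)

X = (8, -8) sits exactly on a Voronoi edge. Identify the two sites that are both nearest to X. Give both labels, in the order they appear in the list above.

P1 and P5

Squared distances from X to each site:
|XP1|² = 16 + 81 = 97
|XP2|² = 121 + 36 = 157
|XP3|² = 441 + 100 = 541
|XP4|² = 25 + 144 = 169
|XP5|² = 16 + 81 = 97
X is equidistant from P1 and P5 (both at squared distance 97), and every other site is strictly farther — so X lies on the P1–P5 Voronoi edge.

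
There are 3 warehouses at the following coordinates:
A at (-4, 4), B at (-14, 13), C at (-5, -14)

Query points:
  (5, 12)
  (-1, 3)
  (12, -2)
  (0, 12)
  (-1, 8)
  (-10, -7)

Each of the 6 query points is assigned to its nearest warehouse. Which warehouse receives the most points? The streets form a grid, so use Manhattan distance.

A

(5, 12) — d to each: A:17, B:20, C:36 → nearest is A
(-1, 3) — d to each: A:4, B:23, C:21 → nearest is A
(12, -2) — d to each: A:22, B:41, C:29 → nearest is A
(0, 12) — d to each: A:12, B:15, C:31 → nearest is A
(-1, 8) — d to each: A:7, B:18, C:26 → nearest is A
(-10, -7) — d to each: A:17, B:24, C:12 → nearest is C
Tally — A:5, C:1. A captures the most (5).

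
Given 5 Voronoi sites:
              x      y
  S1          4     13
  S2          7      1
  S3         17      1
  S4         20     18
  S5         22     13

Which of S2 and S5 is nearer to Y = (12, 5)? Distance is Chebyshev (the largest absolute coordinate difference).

d(Y,S2) = max(5, 4) = 5
d(Y,S5) = max(10, 8) = 10
5 < 10, so S2 is closer.

S2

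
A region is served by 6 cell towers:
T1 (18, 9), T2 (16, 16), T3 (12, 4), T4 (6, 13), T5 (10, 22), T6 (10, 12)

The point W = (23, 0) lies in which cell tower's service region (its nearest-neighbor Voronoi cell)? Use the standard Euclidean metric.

T1

Compare squared distances (the ordering matches that of the actual distances):
|WT1|² = (23−18)² + (0−9)² = 25 + 81 = 106
|WT2|² = (23−16)² + (0−16)² = 49 + 256 = 305
|WT3|² = (23−12)² + (0−4)² = 121 + 16 = 137
|WT4|² = (23−6)² + (0−13)² = 289 + 169 = 458
|WT5|² = (23−10)² + (0−22)² = 169 + 484 = 653
|WT6|² = (23−10)² + (0−12)² = 169 + 144 = 313
The smallest is to T1, so W lies in the Voronoi region of T1.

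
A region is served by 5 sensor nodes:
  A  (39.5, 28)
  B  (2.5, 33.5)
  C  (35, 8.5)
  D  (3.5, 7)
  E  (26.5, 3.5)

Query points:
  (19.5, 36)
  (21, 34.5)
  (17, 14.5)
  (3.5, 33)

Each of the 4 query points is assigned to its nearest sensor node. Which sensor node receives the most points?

B

(19.5, 36) — d² to each: A:464, B:295.25, C:996.5, D:1097, E:1105.25 → nearest is B
(21, 34.5) — d² to each: A:384.5, B:343.25, C:872, D:1062.5, E:991.25 → nearest is B
(17, 14.5) — d² to each: A:688.5, B:571.25, C:360, D:238.5, E:211.25 → nearest is E
(3.5, 33) — d² to each: A:1321, B:1.25, C:1592.5, D:676, E:1399.25 → nearest is B
Tally — B:3, E:1. B captures the most (3).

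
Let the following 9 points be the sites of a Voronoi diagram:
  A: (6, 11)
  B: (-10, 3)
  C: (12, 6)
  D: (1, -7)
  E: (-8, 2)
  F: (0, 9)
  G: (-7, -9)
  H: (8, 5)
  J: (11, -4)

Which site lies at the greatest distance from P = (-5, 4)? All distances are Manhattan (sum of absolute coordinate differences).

J

d(P,A) = 11 + 7 = 18
d(P,B) = 5 + 1 = 6
d(P,C) = 17 + 2 = 19
d(P,D) = 6 + 11 = 17
d(P,E) = 3 + 2 = 5
d(P,F) = 5 + 5 = 10
d(P,G) = 2 + 13 = 15
d(P,H) = 13 + 1 = 14
d(P,J) = 16 + 8 = 24
The largest is to J.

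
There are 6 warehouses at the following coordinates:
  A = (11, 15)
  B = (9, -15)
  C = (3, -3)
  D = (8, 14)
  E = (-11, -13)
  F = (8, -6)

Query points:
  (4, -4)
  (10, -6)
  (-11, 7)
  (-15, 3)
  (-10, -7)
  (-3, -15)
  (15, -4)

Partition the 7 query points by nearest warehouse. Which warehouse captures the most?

E

(4, -4) — d² to each: A:410, B:146, C:2, D:340, E:306, F:20 → nearest is C
(10, -6) — d² to each: A:442, B:82, C:58, D:404, E:490, F:4 → nearest is F
(-11, 7) — d² to each: A:548, B:884, C:296, D:410, E:400, F:530 → nearest is C
(-15, 3) — d² to each: A:820, B:900, C:360, D:650, E:272, F:610 → nearest is E
(-10, -7) — d² to each: A:925, B:425, C:185, D:765, E:37, F:325 → nearest is E
(-3, -15) — d² to each: A:1096, B:144, C:180, D:962, E:68, F:202 → nearest is E
(15, -4) — d² to each: A:377, B:157, C:145, D:373, E:757, F:53 → nearest is F
Tally — C:2, E:3, F:2. E captures the most (3).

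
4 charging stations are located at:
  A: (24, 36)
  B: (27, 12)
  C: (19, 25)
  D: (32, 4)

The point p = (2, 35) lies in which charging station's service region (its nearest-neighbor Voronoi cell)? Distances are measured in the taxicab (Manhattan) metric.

A

d(p,A) = |2−24| + |35−36| = 22 + 1 = 23
d(p,B) = |2−27| + |35−12| = 25 + 23 = 48
d(p,C) = |2−19| + |35−25| = 17 + 10 = 27
d(p,D) = |2−32| + |35−4| = 30 + 31 = 61
The smallest is to A, so p lies in the Voronoi region of A.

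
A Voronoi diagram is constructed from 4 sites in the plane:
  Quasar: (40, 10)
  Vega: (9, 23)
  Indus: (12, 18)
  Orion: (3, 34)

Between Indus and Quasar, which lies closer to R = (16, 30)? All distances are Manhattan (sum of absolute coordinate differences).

Indus

d(R, Indus) = |16−12| + |30−18| = 4 + 12 = 16
d(R, Quasar) = |16−40| + |30−10| = 24 + 20 = 44
16 < 44, so Indus is closer.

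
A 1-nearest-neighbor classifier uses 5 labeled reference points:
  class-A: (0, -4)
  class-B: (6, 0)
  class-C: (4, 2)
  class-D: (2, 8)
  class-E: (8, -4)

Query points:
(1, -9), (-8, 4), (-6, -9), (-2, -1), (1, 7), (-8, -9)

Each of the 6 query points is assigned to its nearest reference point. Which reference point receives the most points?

(1, -9) — d² to each: class-A:26, class-B:106, class-C:130, class-D:290, class-E:74 → nearest is class-A
(-8, 4) — d² to each: class-A:128, class-B:212, class-C:148, class-D:116, class-E:320 → nearest is class-D
(-6, -9) — d² to each: class-A:61, class-B:225, class-C:221, class-D:353, class-E:221 → nearest is class-A
(-2, -1) — d² to each: class-A:13, class-B:65, class-C:45, class-D:97, class-E:109 → nearest is class-A
(1, 7) — d² to each: class-A:122, class-B:74, class-C:34, class-D:2, class-E:170 → nearest is class-D
(-8, -9) — d² to each: class-A:89, class-B:277, class-C:265, class-D:389, class-E:281 → nearest is class-A
Tally — class-A:4, class-D:2. class-A captures the most (4).

class-A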